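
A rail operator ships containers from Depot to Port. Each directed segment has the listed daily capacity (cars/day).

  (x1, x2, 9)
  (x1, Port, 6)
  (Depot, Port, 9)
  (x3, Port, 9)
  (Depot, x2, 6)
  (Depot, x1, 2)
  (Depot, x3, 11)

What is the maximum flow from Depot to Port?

20

Augment Depot→Port: bottleneck 9, flow now 9.
Augment Depot→x1→Port: bottleneck 2, flow now 11.
Augment Depot→x3→Port: bottleneck 9, flow now 20.
No augmenting path remains; maximum flow = 20.
In the residual graph, reachable from Depot: {Depot, x2, x3}.
Min-cut edges: Depot→x1 (2), Depot→Port (9), x3→Port (9); capacity 2 + 9 + 9 = 20.
This cut is saturated, so no flow can exceed 20.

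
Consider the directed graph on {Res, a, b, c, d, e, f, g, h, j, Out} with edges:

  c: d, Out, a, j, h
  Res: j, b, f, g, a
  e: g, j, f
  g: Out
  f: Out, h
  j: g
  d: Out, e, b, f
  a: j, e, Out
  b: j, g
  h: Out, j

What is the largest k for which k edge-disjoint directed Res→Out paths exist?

3

Assign every edge capacity 1; by Menger, the answer equals the max flow.
Path Res→a→Out (+1); total 1.
Path Res→f→Out (+1); total 2.
Path Res→g→Out (+1); total 3.
No residual Res→Out path; max flow = 3.
Certifying cut of size 3: {Res→a, Res→f, g→Out}.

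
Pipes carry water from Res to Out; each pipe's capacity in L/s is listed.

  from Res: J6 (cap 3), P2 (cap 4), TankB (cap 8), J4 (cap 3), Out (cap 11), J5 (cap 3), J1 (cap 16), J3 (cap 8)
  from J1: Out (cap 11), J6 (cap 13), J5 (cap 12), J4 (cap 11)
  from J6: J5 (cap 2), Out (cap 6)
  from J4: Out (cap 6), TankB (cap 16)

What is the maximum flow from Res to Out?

Augment Res→Out: bottleneck 11, flow now 11.
Augment Res→J1→Out: bottleneck 11, flow now 22.
Augment Res→J6→Out: bottleneck 3, flow now 25.
Augment Res→J4→Out: bottleneck 3, flow now 28.
Augment Res→J1→J6→Out: bottleneck 3, flow now 31.
Augment Res→J1→J4→Out: bottleneck 2, flow now 33.
No augmenting path remains; maximum flow = 33.
In the residual graph, reachable from Res: {Res, J5, TankB, P2, J3}.
Min-cut edges: Res→J1 (16), Res→J6 (3), Res→J4 (3), Res→Out (11); capacity 16 + 3 + 3 + 11 = 33.
This cut is saturated, so no flow can exceed 33.

33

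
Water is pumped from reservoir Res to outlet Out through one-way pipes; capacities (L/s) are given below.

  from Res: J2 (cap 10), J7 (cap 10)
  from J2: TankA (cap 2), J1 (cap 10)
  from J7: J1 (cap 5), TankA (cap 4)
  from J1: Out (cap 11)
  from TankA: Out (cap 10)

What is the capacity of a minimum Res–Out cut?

17

Augment Res→J2→J1→Out: bottleneck 10, flow now 10.
Augment Res→J7→J1→Out: bottleneck 1, flow now 11.
Augment Res→J7→TankA→Out: bottleneck 4, flow now 15.
Augment Res→J7→J1→J2→TankA→Out: bottleneck 2, flow now 17. (uses reverse residual edge)
No augmenting path remains; maximum flow = 17.
By max-flow min-cut, the minimum cut capacity equals the max flow.
In the residual graph, reachable from Res: {Res, J2, J7, J1}.
Min-cut edges: J2→TankA (2), J7→TankA (4), J1→Out (11); capacity 2 + 4 + 11 = 17.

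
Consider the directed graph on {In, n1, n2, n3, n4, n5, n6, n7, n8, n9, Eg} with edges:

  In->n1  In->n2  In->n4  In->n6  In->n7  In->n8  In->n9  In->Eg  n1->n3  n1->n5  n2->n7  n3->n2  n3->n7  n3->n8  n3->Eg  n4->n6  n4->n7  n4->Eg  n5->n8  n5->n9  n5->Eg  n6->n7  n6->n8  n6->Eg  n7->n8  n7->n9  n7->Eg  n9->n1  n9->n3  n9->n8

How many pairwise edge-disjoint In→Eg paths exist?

6

Assign every edge capacity 1; by Menger, the answer equals the max flow.
Path In→Eg (+1); total 1.
Path In→n4→Eg (+1); total 2.
Path In→n6→Eg (+1); total 3.
Path In→n7→Eg (+1); total 4.
Path In→n1→n3→Eg (+1); total 5.
Path In→n9→n1→n5→Eg (+1); total 6.
No residual In→Eg path; max flow = 6.
Certifying cut of size 6: {In→Eg, In→n4, In→n6, n1→n5, n3→Eg, n7→Eg}.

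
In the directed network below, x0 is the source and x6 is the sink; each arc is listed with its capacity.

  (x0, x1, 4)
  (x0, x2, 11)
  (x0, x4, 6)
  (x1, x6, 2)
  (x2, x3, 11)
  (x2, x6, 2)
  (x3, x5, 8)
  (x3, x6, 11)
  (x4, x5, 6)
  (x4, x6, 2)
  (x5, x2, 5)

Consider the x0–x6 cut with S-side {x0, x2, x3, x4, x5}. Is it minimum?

Given cut capacity: 4 + 2 + 11 + 2 = 19.
Augment x0→x1→x6: bottleneck 2, flow now 2.
Augment x0→x2→x6: bottleneck 2, flow now 4.
Augment x0→x4→x6: bottleneck 2, flow now 6.
Augment x0→x2→x3→x6: bottleneck 9, flow now 15.
Augment x0→x4→x5→x2→x3→x6: bottleneck 2, flow now 17.
No augmenting path remains; maximum flow = 17.
In the residual graph, reachable from x0: {x0, x1, x2, x4, x5}.
Min-cut edges: x1→x6 (2), x2→x3 (11), x2→x6 (2), x4→x6 (2); capacity 2 + 11 + 2 + 2 = 17.
Cut capacity 19 exceeds the max flow 17, so it is not minimum.

No — its capacity is 19, but the minimum cut has capacity 17.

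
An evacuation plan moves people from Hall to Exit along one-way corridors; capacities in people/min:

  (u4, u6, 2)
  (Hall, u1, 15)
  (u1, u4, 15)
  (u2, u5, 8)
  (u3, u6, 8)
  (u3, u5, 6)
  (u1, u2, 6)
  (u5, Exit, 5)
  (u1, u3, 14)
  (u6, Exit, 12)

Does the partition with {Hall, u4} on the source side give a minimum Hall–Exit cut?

Given cut capacity: 15 + 2 = 17.
Augment Hall→u1→u2→u5→Exit: bottleneck 5, flow now 5.
Augment Hall→u1→u3→u6→Exit: bottleneck 8, flow now 13.
Augment Hall→u1→u4→u6→Exit: bottleneck 2, flow now 15.
No augmenting path remains; maximum flow = 15.
In the residual graph, reachable from Hall: {Hall}.
Min-cut edges: Hall→u1 (15); capacity 15 = 15.
Cut capacity 17 exceeds the max flow 15, so it is not minimum.

No — its capacity is 17, but the minimum cut has capacity 15.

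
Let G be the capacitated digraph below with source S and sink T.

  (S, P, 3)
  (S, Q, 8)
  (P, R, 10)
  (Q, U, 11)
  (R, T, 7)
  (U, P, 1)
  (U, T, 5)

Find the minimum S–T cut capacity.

Augment S→P→R→T: bottleneck 3, flow now 3.
Augment S→Q→U→T: bottleneck 5, flow now 8.
Augment S→Q→U→P→R→T: bottleneck 1, flow now 9.
No augmenting path remains; maximum flow = 9.
By max-flow min-cut, the minimum cut capacity equals the max flow.
In the residual graph, reachable from S: {S, Q, U}.
Min-cut edges: S→P (3), U→P (1), U→T (5); capacity 3 + 1 + 5 = 9.

9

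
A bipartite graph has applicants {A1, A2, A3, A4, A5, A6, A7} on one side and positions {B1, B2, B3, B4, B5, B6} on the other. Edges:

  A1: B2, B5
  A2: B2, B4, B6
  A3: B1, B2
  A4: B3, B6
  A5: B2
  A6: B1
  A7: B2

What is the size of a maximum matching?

5

Unit-capacity flow: source→left, listed edges, right→sink; max matching = max flow.
Augmenting path A1→B2 (+1); matched 1.
Augmenting path A2→B4 (+1); matched 2.
Augmenting path A3→B1 (+1); matched 3.
Augmenting path A4→B3 (+1); matched 4.
Augmenting path A5→B2→A1→B5 (+1); matched 5.
No augmenting path remains; maximum matching = 5.
König certificate: {A1, A2, A4, B1, B2} is a vertex cover of size 5 (every listed pair touches it), so no matching can be larger.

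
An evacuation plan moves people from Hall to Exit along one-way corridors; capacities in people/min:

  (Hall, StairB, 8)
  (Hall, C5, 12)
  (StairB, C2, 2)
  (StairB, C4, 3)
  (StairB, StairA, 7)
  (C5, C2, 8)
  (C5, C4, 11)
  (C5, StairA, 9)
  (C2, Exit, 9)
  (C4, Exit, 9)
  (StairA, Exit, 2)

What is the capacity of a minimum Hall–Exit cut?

19

Augment Hall→StairB→C2→Exit: bottleneck 2, flow now 2.
Augment Hall→StairB→C4→Exit: bottleneck 3, flow now 5.
Augment Hall→StairB→StairA→Exit: bottleneck 2, flow now 7.
Augment Hall→C5→C2→Exit: bottleneck 7, flow now 14.
Augment Hall→C5→C4→Exit: bottleneck 5, flow now 19.
No augmenting path remains; maximum flow = 19.
By max-flow min-cut, the minimum cut capacity equals the max flow.
In the residual graph, reachable from Hall: {Hall, StairB, StairA}.
Min-cut edges: Hall→C5 (12), StairB→C2 (2), StairB→C4 (3), StairA→Exit (2); capacity 12 + 2 + 3 + 2 = 19.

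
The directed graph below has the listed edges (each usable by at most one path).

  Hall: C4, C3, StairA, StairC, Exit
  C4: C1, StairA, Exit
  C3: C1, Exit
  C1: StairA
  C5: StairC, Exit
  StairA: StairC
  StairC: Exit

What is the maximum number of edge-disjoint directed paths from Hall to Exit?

Assign every edge capacity 1; by Menger, the answer equals the max flow.
Path Hall→Exit (+1); total 1.
Path Hall→C4→Exit (+1); total 2.
Path Hall→C3→Exit (+1); total 3.
Path Hall→StairC→Exit (+1); total 4.
No residual Hall→Exit path; max flow = 4.
Certifying cut of size 4: {Hall→C3, Hall→C4, Hall→Exit, StairC→Exit}.

4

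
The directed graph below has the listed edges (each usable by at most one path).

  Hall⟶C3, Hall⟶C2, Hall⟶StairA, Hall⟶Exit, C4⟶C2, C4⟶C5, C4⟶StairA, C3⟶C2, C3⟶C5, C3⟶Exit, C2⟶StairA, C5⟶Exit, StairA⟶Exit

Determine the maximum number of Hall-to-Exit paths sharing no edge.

3

Assign every edge capacity 1; by Menger, the answer equals the max flow.
Path Hall→Exit (+1); total 1.
Path Hall→C3→Exit (+1); total 2.
Path Hall→StairA→Exit (+1); total 3.
No residual Hall→Exit path; max flow = 3.
Certifying cut of size 3: {Hall→C3, Hall→Exit, StairA→Exit}.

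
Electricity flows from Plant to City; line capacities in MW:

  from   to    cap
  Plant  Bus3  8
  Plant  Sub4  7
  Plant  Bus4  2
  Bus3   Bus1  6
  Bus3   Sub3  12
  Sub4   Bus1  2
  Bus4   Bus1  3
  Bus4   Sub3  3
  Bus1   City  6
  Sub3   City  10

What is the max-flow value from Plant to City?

Augment Plant→Bus3→Bus1→City: bottleneck 6, flow now 6.
Augment Plant→Bus3→Sub3→City: bottleneck 2, flow now 8.
Augment Plant→Bus4→Sub3→City: bottleneck 2, flow now 10.
Augment Plant→Sub4→Bus1→Bus3→Sub3→City: bottleneck 2, flow now 12. (uses reverse residual edge)
No augmenting path remains; maximum flow = 12.
In the residual graph, reachable from Plant: {Plant, Sub4}.
Min-cut edges: Plant→Bus3 (8), Plant→Bus4 (2), Sub4→Bus1 (2); capacity 8 + 2 + 2 = 12.
This cut is saturated, so no flow can exceed 12.

12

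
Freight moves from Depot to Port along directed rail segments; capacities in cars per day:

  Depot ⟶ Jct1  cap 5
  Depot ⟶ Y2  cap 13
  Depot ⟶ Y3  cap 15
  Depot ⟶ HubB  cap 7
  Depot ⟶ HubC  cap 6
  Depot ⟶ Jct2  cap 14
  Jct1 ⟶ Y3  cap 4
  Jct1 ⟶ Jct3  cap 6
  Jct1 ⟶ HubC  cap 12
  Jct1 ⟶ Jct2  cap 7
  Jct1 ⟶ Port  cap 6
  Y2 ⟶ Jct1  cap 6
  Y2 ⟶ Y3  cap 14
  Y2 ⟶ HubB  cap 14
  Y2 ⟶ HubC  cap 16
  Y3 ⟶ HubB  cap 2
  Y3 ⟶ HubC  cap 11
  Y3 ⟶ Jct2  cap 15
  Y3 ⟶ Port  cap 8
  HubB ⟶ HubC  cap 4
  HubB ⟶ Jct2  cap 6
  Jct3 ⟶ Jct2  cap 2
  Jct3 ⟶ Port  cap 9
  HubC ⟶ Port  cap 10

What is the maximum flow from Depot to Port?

29

Augment Depot→Jct1→Port: bottleneck 5, flow now 5.
Augment Depot→Y3→Port: bottleneck 8, flow now 13.
Augment Depot→HubC→Port: bottleneck 6, flow now 19.
Augment Depot→Y2→Jct1→Port: bottleneck 1, flow now 20.
Augment Depot→Y2→HubC→Port: bottleneck 4, flow now 24.
Augment Depot→Y2→Jct1→Jct3→Port: bottleneck 5, flow now 29.
No augmenting path remains; maximum flow = 29.
In the residual graph, reachable from Depot: {Depot, Y2, Y3, HubB, HubC, Jct2}.
Min-cut edges: Depot→Jct1 (5), Y2→Jct1 (6), Y3→Port (8), HubC→Port (10); capacity 5 + 6 + 8 + 10 = 29.
This cut is saturated, so no flow can exceed 29.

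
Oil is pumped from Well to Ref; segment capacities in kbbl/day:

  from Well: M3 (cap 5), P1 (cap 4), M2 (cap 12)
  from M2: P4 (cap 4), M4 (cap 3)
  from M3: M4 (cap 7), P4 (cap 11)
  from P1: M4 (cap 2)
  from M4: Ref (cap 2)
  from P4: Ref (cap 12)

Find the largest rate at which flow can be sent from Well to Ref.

Augment Well→M2→M4→Ref: bottleneck 2, flow now 2.
Augment Well→M2→P4→Ref: bottleneck 4, flow now 6.
Augment Well→M3→P4→Ref: bottleneck 5, flow now 11.
No augmenting path remains; maximum flow = 11.
In the residual graph, reachable from Well: {Well, M2, P1, M4}.
Min-cut edges: Well→M3 (5), M2→P4 (4), M4→Ref (2); capacity 5 + 4 + 2 = 11.
This cut is saturated, so no flow can exceed 11.

11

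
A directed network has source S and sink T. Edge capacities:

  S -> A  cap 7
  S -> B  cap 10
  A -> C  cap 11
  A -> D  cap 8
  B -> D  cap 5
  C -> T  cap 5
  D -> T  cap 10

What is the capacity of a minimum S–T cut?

12

Augment S→A→C→T: bottleneck 5, flow now 5.
Augment S→A→D→T: bottleneck 2, flow now 7.
Augment S→B→D→T: bottleneck 5, flow now 12.
No augmenting path remains; maximum flow = 12.
By max-flow min-cut, the minimum cut capacity equals the max flow.
In the residual graph, reachable from S: {S, B}.
Min-cut edges: S→A (7), B→D (5); capacity 7 + 5 = 12.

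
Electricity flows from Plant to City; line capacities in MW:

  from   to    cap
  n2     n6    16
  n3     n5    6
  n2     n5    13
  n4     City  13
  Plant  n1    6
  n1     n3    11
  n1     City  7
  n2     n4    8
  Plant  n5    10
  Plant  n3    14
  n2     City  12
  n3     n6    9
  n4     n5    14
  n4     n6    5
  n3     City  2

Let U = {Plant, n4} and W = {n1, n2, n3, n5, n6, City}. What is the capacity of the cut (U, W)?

Edges leaving {Plant, n4}: Plant→n1 (6), Plant→n3 (14), Plant→n5 (10), n4→n5 (14), n4→n6 (5), n4→City (13).
Cut capacity = 6 + 14 + 10 + 14 + 5 + 13 = 62.

62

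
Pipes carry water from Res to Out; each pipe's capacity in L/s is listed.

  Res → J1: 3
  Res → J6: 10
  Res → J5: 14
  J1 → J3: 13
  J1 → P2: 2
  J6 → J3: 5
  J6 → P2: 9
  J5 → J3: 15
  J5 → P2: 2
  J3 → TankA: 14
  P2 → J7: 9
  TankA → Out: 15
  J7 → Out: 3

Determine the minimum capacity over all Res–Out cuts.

17

Augment Res→J1→J3→TankA→Out: bottleneck 3, flow now 3.
Augment Res→J6→J3→TankA→Out: bottleneck 5, flow now 8.
Augment Res→J6→P2→J7→Out: bottleneck 3, flow now 11.
Augment Res→J5→J3→TankA→Out: bottleneck 6, flow now 17.
No augmenting path remains; maximum flow = 17.
By max-flow min-cut, the minimum cut capacity equals the max flow.
In the residual graph, reachable from Res: {Res, J1, J6, J5, J3, P2, J7}.
Min-cut edges: J3→TankA (14), J7→Out (3); capacity 14 + 3 = 17.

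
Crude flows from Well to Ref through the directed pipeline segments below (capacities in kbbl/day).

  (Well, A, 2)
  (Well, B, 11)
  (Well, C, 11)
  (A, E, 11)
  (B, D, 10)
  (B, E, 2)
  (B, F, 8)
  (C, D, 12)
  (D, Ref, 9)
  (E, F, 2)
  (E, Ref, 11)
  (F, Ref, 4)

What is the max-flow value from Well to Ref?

17

Augment Well→A→E→Ref: bottleneck 2, flow now 2.
Augment Well→B→D→Ref: bottleneck 9, flow now 11.
Augment Well→B→E→Ref: bottleneck 2, flow now 13.
Augment Well→C→D→B→F→Ref: bottleneck 4, flow now 17. (uses reverse residual edge)
No augmenting path remains; maximum flow = 17.
In the residual graph, reachable from Well: {Well, B, C, D, F}.
Min-cut edges: Well→A (2), B→E (2), D→Ref (9), F→Ref (4); capacity 2 + 2 + 9 + 4 = 17.
This cut is saturated, so no flow can exceed 17.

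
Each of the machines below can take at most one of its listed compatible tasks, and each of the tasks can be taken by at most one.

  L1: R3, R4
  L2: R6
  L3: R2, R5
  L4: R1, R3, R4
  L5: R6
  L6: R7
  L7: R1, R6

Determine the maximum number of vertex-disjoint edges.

6

Unit-capacity flow: source→left, listed edges, right→sink; max matching = max flow.
Augmenting path L1→R3 (+1); matched 1.
Augmenting path L2→R6 (+1); matched 2.
Augmenting path L3→R2 (+1); matched 3.
Augmenting path L4→R1 (+1); matched 4.
Augmenting path L6→R7 (+1); matched 5.
Augmenting path L7→R1→L4→R4 (+1); matched 6.
No augmenting path remains; maximum matching = 6.
König certificate: {L1, L3, L4, L6, L7, R6} is a vertex cover of size 6 (every listed pair touches it), so no matching can be larger.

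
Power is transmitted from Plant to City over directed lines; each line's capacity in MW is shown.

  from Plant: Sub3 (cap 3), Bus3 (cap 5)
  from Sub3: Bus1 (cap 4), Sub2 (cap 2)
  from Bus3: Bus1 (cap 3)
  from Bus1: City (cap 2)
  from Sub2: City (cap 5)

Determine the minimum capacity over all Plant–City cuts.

Augment Plant→Sub3→Bus1→City: bottleneck 2, flow now 2.
Augment Plant→Sub3→Sub2→City: bottleneck 1, flow now 3.
Augment Plant→Bus3→Bus1→Sub3→Sub2→City: bottleneck 1, flow now 4. (uses reverse residual edge)
No augmenting path remains; maximum flow = 4.
By max-flow min-cut, the minimum cut capacity equals the max flow.
In the residual graph, reachable from Plant: {Plant, Sub3, Bus3, Bus1}.
Min-cut edges: Sub3→Sub2 (2), Bus1→City (2); capacity 2 + 2 = 4.

4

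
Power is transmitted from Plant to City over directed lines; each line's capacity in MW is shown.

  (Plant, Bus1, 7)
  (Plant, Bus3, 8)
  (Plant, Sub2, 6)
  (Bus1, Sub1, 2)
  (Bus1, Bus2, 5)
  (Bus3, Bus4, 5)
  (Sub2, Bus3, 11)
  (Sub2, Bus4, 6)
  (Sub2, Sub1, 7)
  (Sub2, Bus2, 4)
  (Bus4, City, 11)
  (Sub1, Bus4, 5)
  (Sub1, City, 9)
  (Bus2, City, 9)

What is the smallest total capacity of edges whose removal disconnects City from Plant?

Augment Plant→Bus1→Sub1→City: bottleneck 2, flow now 2.
Augment Plant→Bus1→Bus2→City: bottleneck 5, flow now 7.
Augment Plant→Bus3→Bus4→City: bottleneck 5, flow now 12.
Augment Plant→Sub2→Bus4→City: bottleneck 6, flow now 18.
No augmenting path remains; maximum flow = 18.
By max-flow min-cut, the minimum cut capacity equals the max flow.
In the residual graph, reachable from Plant: {Plant, Bus3}.
Min-cut edges: Plant→Bus1 (7), Plant→Sub2 (6), Bus3→Bus4 (5); capacity 7 + 6 + 5 = 18.

18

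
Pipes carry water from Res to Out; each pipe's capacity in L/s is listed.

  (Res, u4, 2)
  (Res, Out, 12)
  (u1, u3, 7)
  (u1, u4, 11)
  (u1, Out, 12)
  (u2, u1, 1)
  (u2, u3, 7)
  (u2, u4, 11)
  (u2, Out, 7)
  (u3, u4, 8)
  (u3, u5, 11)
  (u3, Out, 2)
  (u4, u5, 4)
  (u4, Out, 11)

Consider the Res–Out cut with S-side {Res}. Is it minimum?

Given cut capacity: 2 + 12 = 14.
Augment Res→Out: bottleneck 12, flow now 12.
Augment Res→u4→Out: bottleneck 2, flow now 14.
No augmenting path remains; maximum flow = 14.
Cut capacity 14 equals the max flow, so it is a minimum cut.

Yes — it is a minimum cut (capacity 14).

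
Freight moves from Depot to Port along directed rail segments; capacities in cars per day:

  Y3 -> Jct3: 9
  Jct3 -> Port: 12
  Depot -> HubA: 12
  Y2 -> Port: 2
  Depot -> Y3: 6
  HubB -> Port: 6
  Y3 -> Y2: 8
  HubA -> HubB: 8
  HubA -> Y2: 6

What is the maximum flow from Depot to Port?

Augment Depot→Y3→Jct3→Port: bottleneck 6, flow now 6.
Augment Depot→HubA→HubB→Port: bottleneck 6, flow now 12.
Augment Depot→HubA→Y2→Port: bottleneck 2, flow now 14.
No augmenting path remains; maximum flow = 14.
In the residual graph, reachable from Depot: {Depot, HubA, HubB, Y2}.
Min-cut edges: Depot→Y3 (6), HubB→Port (6), Y2→Port (2); capacity 6 + 6 + 2 = 14.
This cut is saturated, so no flow can exceed 14.

14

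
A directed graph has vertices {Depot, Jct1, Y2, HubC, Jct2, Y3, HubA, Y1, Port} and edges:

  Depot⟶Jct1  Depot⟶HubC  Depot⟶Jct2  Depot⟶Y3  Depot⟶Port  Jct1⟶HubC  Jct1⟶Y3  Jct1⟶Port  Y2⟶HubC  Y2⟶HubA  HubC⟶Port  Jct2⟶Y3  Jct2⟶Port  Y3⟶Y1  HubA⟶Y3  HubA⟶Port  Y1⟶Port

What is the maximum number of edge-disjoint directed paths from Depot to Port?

Assign every edge capacity 1; by Menger, the answer equals the max flow.
Path Depot→Port (+1); total 1.
Path Depot→Jct1→Port (+1); total 2.
Path Depot→HubC→Port (+1); total 3.
Path Depot→Jct2→Port (+1); total 4.
Path Depot→Y3→Y1→Port (+1); total 5.
No residual Depot→Port path; max flow = 5.
Certifying cut of size 5: {Depot→HubC, Depot→Jct1, Depot→Jct2, Depot→Port, Depot→Y3}.

5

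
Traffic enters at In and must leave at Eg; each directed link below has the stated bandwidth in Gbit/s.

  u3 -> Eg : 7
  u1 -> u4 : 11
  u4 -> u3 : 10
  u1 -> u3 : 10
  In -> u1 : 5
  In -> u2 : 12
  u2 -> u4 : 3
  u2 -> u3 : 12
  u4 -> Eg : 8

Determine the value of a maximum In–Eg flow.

15

Augment In→u1→u3→Eg: bottleneck 5, flow now 5.
Augment In→u2→u3→Eg: bottleneck 2, flow now 7.
Augment In→u2→u4→Eg: bottleneck 3, flow now 10.
Augment In→u2→u3→u1→u4→Eg: bottleneck 5, flow now 15. (uses reverse residual edge)
No augmenting path remains; maximum flow = 15.
In the residual graph, reachable from In: {In, u2, u3}.
Min-cut edges: In→u1 (5), u2→u4 (3), u3→Eg (7); capacity 5 + 3 + 7 = 15.
This cut is saturated, so no flow can exceed 15.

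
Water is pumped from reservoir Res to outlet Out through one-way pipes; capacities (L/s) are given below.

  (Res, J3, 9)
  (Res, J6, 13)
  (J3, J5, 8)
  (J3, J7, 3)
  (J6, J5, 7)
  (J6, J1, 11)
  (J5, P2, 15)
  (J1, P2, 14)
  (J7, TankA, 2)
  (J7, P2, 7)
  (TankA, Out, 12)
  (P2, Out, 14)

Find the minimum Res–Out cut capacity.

Augment Res→J3→J5→P2→Out: bottleneck 8, flow now 8.
Augment Res→J3→J7→TankA→Out: bottleneck 1, flow now 9.
Augment Res→J6→J5→P2→Out: bottleneck 6, flow now 15.
Augment Res→J6→J5→J3→J7→TankA→Out: bottleneck 1, flow now 16. (uses reverse residual edge)
No augmenting path remains; maximum flow = 16.
By max-flow min-cut, the minimum cut capacity equals the max flow.
In the residual graph, reachable from Res: {Res, J3, J6, J5, J1, J7, P2}.
Min-cut edges: J7→TankA (2), P2→Out (14); capacity 2 + 14 = 16.

16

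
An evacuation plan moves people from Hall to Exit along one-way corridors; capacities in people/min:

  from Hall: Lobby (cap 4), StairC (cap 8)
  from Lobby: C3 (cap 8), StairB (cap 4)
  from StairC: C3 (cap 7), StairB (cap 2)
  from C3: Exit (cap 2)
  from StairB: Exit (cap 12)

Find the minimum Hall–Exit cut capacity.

Augment Hall→Lobby→C3→Exit: bottleneck 2, flow now 2.
Augment Hall→Lobby→StairB→Exit: bottleneck 2, flow now 4.
Augment Hall→StairC→StairB→Exit: bottleneck 2, flow now 6.
Augment Hall→StairC→C3→Lobby→StairB→Exit: bottleneck 2, flow now 8. (uses reverse residual edge)
No augmenting path remains; maximum flow = 8.
By max-flow min-cut, the minimum cut capacity equals the max flow.
In the residual graph, reachable from Hall: {Hall, StairC, C3}.
Min-cut edges: Hall→Lobby (4), StairC→StairB (2), C3→Exit (2); capacity 4 + 2 + 2 = 8.

8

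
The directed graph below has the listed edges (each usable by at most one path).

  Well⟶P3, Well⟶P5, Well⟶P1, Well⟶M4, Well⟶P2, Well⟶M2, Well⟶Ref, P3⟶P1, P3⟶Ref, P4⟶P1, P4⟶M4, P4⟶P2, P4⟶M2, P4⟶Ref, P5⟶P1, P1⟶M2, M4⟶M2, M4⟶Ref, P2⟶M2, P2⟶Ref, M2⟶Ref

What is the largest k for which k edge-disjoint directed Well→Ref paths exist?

5

Assign every edge capacity 1; by Menger, the answer equals the max flow.
Path Well→Ref (+1); total 1.
Path Well→P3→Ref (+1); total 2.
Path Well→M4→Ref (+1); total 3.
Path Well→P2→Ref (+1); total 4.
Path Well→M2→Ref (+1); total 5.
No residual Well→Ref path; max flow = 5.
Certifying cut of size 5: {M2→Ref, Well→M4, Well→P2, Well→P3, Well→Ref}.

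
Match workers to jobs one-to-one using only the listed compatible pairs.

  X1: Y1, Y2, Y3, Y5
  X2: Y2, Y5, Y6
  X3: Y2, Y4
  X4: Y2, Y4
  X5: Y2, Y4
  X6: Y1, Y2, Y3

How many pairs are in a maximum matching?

5

Unit-capacity flow: source→left, listed edges, right→sink; max matching = max flow.
Augmenting path X1→Y1 (+1); matched 1.
Augmenting path X2→Y2 (+1); matched 2.
Augmenting path X3→Y4 (+1); matched 3.
Augmenting path X6→Y3 (+1); matched 4.
Augmenting path X4→Y2→X2→Y5 (+1); matched 5.
No augmenting path remains; maximum matching = 5.
König certificate: {X1, X2, X6, Y2, Y4} is a vertex cover of size 5 (every listed pair touches it), so no matching can be larger.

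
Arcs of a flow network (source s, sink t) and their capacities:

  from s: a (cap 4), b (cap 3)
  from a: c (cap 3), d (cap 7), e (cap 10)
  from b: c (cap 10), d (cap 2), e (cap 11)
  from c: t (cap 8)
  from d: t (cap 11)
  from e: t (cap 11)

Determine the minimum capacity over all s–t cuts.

7

Augment s→a→c→t: bottleneck 3, flow now 3.
Augment s→a→d→t: bottleneck 1, flow now 4.
Augment s→b→c→t: bottleneck 3, flow now 7.
No augmenting path remains; maximum flow = 7.
By max-flow min-cut, the minimum cut capacity equals the max flow.
In the residual graph, reachable from s: {s}.
Min-cut edges: s→a (4), s→b (3); capacity 4 + 3 = 7.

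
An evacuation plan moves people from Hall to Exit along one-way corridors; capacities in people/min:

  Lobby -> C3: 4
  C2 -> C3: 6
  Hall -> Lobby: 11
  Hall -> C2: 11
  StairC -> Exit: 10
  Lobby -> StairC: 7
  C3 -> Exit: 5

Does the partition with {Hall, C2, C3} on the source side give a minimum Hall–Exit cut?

No — its capacity is 16, but the minimum cut has capacity 12.

Given cut capacity: 11 + 5 = 16.
Augment Hall→C2→C3→Exit: bottleneck 5, flow now 5.
Augment Hall→Lobby→StairC→Exit: bottleneck 7, flow now 12.
No augmenting path remains; maximum flow = 12.
In the residual graph, reachable from Hall: {Hall, C2, Lobby, C3}.
Min-cut edges: Lobby→StairC (7), C3→Exit (5); capacity 7 + 5 = 12.
Cut capacity 16 exceeds the max flow 12, so it is not minimum.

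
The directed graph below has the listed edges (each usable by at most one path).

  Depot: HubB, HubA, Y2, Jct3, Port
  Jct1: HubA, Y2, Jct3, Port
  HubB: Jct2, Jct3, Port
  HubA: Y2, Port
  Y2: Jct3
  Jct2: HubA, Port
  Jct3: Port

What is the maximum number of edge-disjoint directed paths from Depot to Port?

Assign every edge capacity 1; by Menger, the answer equals the max flow.
Path Depot→Port (+1); total 1.
Path Depot→HubB→Port (+1); total 2.
Path Depot→HubA→Port (+1); total 3.
Path Depot→Jct3→Port (+1); total 4.
No residual Depot→Port path; max flow = 4.
Certifying cut of size 4: {Depot→HubA, Depot→HubB, Depot→Port, Jct3→Port}.

4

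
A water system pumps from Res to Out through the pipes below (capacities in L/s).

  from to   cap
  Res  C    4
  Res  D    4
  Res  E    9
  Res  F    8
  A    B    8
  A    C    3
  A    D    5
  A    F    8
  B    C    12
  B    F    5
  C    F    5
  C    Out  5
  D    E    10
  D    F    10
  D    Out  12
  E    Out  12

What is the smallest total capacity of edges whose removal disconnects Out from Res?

17

Augment Res→C→Out: bottleneck 4, flow now 4.
Augment Res→D→Out: bottleneck 4, flow now 8.
Augment Res→E→Out: bottleneck 9, flow now 17.
No augmenting path remains; maximum flow = 17.
By max-flow min-cut, the minimum cut capacity equals the max flow.
In the residual graph, reachable from Res: {Res, F}.
Min-cut edges: Res→C (4), Res→D (4), Res→E (9); capacity 4 + 4 + 9 = 17.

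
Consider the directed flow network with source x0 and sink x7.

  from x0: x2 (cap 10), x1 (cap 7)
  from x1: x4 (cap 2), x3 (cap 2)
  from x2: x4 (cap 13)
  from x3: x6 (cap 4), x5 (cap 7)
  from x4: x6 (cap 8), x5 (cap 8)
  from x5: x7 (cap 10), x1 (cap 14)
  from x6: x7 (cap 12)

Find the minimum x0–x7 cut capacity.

14

Augment x0→x1→x3→x5→x7: bottleneck 2, flow now 2.
Augment x0→x1→x4→x5→x7: bottleneck 2, flow now 4.
Augment x0→x2→x4→x5→x7: bottleneck 6, flow now 10.
Augment x0→x2→x4→x6→x7: bottleneck 4, flow now 14.
No augmenting path remains; maximum flow = 14.
By max-flow min-cut, the minimum cut capacity equals the max flow.
In the residual graph, reachable from x0: {x0, x1}.
Min-cut edges: x0→x2 (10), x1→x3 (2), x1→x4 (2); capacity 10 + 2 + 2 = 14.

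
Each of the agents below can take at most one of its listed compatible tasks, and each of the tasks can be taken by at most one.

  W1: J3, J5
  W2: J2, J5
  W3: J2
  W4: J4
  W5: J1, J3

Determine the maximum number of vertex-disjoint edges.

5

Unit-capacity flow: source→left, listed edges, right→sink; max matching = max flow.
Augmenting path W1→J3 (+1); matched 1.
Augmenting path W2→J2 (+1); matched 2.
Augmenting path W4→J4 (+1); matched 3.
Augmenting path W5→J1 (+1); matched 4.
Augmenting path W3→J2→W2→J5 (+1); matched 5.
No augmenting path remains; maximum matching = 5.
König certificate: {W1, W2, W3, W4, W5} is a vertex cover of size 5 (every listed pair touches it), so no matching can be larger.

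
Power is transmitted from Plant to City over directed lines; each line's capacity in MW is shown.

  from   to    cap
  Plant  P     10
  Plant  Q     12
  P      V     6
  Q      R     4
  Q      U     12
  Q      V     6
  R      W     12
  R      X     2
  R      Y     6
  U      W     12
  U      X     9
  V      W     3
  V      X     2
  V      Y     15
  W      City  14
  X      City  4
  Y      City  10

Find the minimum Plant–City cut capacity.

18

Augment Plant→P→V→W→City: bottleneck 3, flow now 3.
Augment Plant→P→V→X→City: bottleneck 2, flow now 5.
Augment Plant→P→V→Y→City: bottleneck 1, flow now 6.
Augment Plant→Q→R→W→City: bottleneck 4, flow now 10.
Augment Plant→Q→U→W→City: bottleneck 7, flow now 17.
Augment Plant→Q→U→X→City: bottleneck 1, flow now 18.
No augmenting path remains; maximum flow = 18.
By max-flow min-cut, the minimum cut capacity equals the max flow.
In the residual graph, reachable from Plant: {Plant, P}.
Min-cut edges: Plant→Q (12), P→V (6); capacity 12 + 6 = 18.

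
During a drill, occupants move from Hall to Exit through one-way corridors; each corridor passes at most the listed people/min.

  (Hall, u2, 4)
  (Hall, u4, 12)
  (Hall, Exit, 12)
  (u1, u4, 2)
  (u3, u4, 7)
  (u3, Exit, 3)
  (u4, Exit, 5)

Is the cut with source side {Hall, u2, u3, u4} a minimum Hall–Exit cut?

Given cut capacity: 12 + 3 + 5 = 20.
Augment Hall→Exit: bottleneck 12, flow now 12.
Augment Hall→u4→Exit: bottleneck 5, flow now 17.
No augmenting path remains; maximum flow = 17.
In the residual graph, reachable from Hall: {Hall, u2, u4}.
Min-cut edges: Hall→Exit (12), u4→Exit (5); capacity 12 + 5 = 17.
Cut capacity 20 exceeds the max flow 17, so it is not minimum.

No — its capacity is 20, but the minimum cut has capacity 17.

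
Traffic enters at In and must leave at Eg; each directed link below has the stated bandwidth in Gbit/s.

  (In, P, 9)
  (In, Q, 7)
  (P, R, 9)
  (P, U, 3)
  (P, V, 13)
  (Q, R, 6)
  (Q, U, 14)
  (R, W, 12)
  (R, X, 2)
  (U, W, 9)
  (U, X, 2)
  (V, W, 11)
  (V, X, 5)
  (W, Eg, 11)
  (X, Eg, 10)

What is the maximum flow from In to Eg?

Augment In→P→R→W→Eg: bottleneck 9, flow now 9.
Augment In→Q→R→W→Eg: bottleneck 2, flow now 11.
Augment In→Q→R→X→Eg: bottleneck 2, flow now 13.
Augment In→Q→U→X→Eg: bottleneck 2, flow now 15.
Augment In→Q→R→P→V→X→Eg: bottleneck 1, flow now 16. (uses reverse residual edge)
No augmenting path remains; maximum flow = 16.
In the residual graph, reachable from In: {In}.
Min-cut edges: In→P (9), In→Q (7); capacity 9 + 7 = 16.
This cut is saturated, so no flow can exceed 16.

16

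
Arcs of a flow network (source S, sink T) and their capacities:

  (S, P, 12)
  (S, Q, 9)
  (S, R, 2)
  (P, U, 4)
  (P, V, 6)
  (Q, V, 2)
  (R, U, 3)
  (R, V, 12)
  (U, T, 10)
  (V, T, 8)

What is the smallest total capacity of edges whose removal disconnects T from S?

14

Augment S→P→U→T: bottleneck 4, flow now 4.
Augment S→P→V→T: bottleneck 6, flow now 10.
Augment S→Q→V→T: bottleneck 2, flow now 12.
Augment S→R→U→T: bottleneck 2, flow now 14.
No augmenting path remains; maximum flow = 14.
By max-flow min-cut, the minimum cut capacity equals the max flow.
In the residual graph, reachable from S: {S, P, Q}.
Min-cut edges: S→R (2), P→U (4), P→V (6), Q→V (2); capacity 2 + 4 + 6 + 2 = 14.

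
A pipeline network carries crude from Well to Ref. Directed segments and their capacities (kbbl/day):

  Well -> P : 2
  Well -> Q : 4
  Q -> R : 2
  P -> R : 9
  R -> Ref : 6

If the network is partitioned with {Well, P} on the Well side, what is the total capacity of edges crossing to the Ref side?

13

Edges leaving {Well, P}: Well→Q (4), P→R (9).
Cut capacity = 4 + 9 = 13.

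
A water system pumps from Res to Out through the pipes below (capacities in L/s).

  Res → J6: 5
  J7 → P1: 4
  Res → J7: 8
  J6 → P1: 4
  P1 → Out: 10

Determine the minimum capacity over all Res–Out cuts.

Augment Res→J6→P1→Out: bottleneck 4, flow now 4.
Augment Res→J7→P1→Out: bottleneck 4, flow now 8.
No augmenting path remains; maximum flow = 8.
By max-flow min-cut, the minimum cut capacity equals the max flow.
In the residual graph, reachable from Res: {Res, J6, J7}.
Min-cut edges: J6→P1 (4), J7→P1 (4); capacity 4 + 4 = 8.

8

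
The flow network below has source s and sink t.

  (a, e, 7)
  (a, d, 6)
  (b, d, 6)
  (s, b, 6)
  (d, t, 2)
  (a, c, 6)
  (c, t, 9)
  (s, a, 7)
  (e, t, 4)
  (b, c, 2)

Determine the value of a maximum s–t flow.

Augment s→a→c→t: bottleneck 6, flow now 6.
Augment s→a→d→t: bottleneck 1, flow now 7.
Augment s→b→c→t: bottleneck 2, flow now 9.
Augment s→b→d→t: bottleneck 1, flow now 10.
Augment s→b→d→a→e→t: bottleneck 1, flow now 11. (uses reverse residual edge)
No augmenting path remains; maximum flow = 11.
In the residual graph, reachable from s: {s, b, d}.
Min-cut edges: s→a (7), b→c (2), d→t (2); capacity 7 + 2 + 2 = 11.
This cut is saturated, so no flow can exceed 11.

11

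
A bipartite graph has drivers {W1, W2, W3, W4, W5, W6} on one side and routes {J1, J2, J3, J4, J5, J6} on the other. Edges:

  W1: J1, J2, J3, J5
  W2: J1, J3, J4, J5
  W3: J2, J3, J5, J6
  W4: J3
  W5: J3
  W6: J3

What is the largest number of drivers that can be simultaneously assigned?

Unit-capacity flow: source→left, listed edges, right→sink; max matching = max flow.
Augmenting path W1→J1 (+1); matched 1.
Augmenting path W2→J3 (+1); matched 2.
Augmenting path W3→J2 (+1); matched 3.
Augmenting path W4→J3→W2→J4 (+1); matched 4.
No augmenting path remains; maximum matching = 4.
König certificate: {W1, W2, W3, J3} is a vertex cover of size 4 (every listed pair touches it), so no matching can be larger.

4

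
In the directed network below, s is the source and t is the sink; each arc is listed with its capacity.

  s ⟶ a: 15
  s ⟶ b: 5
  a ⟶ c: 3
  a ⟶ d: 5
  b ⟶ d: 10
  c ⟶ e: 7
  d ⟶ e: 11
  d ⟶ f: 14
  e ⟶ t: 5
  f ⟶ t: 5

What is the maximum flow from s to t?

Augment s→a→c→e→t: bottleneck 3, flow now 3.
Augment s→a→d→e→t: bottleneck 2, flow now 5.
Augment s→a→d→f→t: bottleneck 3, flow now 8.
Augment s→b→d→f→t: bottleneck 2, flow now 10.
No augmenting path remains; maximum flow = 10.
In the residual graph, reachable from s: {s, a, b, c, d, e, f}.
Min-cut edges: e→t (5), f→t (5); capacity 5 + 5 = 10.
This cut is saturated, so no flow can exceed 10.

10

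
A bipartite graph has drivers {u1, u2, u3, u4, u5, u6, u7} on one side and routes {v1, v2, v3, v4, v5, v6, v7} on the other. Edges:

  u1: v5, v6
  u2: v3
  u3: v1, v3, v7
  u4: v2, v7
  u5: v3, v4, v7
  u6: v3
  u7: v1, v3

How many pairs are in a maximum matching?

Unit-capacity flow: source→left, listed edges, right→sink; max matching = max flow.
Augmenting path u1→v5 (+1); matched 1.
Augmenting path u2→v3 (+1); matched 2.
Augmenting path u3→v1 (+1); matched 3.
Augmenting path u4→v2 (+1); matched 4.
Augmenting path u5→v4 (+1); matched 5.
Augmenting path u7→v1→u3→v7 (+1); matched 6.
No augmenting path remains; maximum matching = 6.
König certificate: {u1, u3, u4, u5, u7, v3} is a vertex cover of size 6 (every listed pair touches it), so no matching can be larger.

6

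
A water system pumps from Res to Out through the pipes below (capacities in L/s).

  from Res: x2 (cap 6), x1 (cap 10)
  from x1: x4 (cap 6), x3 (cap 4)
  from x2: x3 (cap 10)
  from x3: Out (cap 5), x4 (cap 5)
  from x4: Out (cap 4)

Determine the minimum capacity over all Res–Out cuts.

Augment Res→x1→x3→Out: bottleneck 4, flow now 4.
Augment Res→x1→x4→Out: bottleneck 4, flow now 8.
Augment Res→x2→x3→Out: bottleneck 1, flow now 9.
No augmenting path remains; maximum flow = 9.
By max-flow min-cut, the minimum cut capacity equals the max flow.
In the residual graph, reachable from Res: {Res, x1, x2, x3, x4}.
Min-cut edges: x3→Out (5), x4→Out (4); capacity 5 + 4 = 9.

9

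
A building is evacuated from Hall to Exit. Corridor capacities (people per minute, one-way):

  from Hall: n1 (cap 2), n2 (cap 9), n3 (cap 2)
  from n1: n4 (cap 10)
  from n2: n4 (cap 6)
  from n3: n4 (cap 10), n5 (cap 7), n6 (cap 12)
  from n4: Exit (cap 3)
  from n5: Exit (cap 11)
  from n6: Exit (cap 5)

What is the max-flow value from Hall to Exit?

Augment Hall→n1→n4→Exit: bottleneck 2, flow now 2.
Augment Hall→n2→n4→Exit: bottleneck 1, flow now 3.
Augment Hall→n3→n5→Exit: bottleneck 2, flow now 5.
No augmenting path remains; maximum flow = 5.
In the residual graph, reachable from Hall: {Hall, n1, n2, n4}.
Min-cut edges: Hall→n3 (2), n4→Exit (3); capacity 2 + 3 = 5.
This cut is saturated, so no flow can exceed 5.

5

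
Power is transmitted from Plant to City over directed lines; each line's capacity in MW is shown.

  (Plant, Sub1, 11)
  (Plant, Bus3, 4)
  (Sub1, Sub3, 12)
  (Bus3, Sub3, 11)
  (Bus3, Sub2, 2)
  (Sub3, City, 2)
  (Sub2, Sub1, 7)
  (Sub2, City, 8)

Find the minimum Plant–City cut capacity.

Augment Plant→Sub1→Sub3→City: bottleneck 2, flow now 2.
Augment Plant→Bus3→Sub2→City: bottleneck 2, flow now 4.
No augmenting path remains; maximum flow = 4.
By max-flow min-cut, the minimum cut capacity equals the max flow.
In the residual graph, reachable from Plant: {Plant, Sub1, Bus3, Sub3}.
Min-cut edges: Bus3→Sub2 (2), Sub3→City (2); capacity 2 + 2 = 4.

4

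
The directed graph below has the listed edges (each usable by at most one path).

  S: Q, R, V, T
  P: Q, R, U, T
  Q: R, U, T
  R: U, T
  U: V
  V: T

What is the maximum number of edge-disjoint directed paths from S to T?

4

Assign every edge capacity 1; by Menger, the answer equals the max flow.
Path S→T (+1); total 1.
Path S→Q→T (+1); total 2.
Path S→R→T (+1); total 3.
Path S→V→T (+1); total 4.
No residual S→T path; max flow = 4.
Certifying cut of size 4: {S→Q, S→R, S→T, S→V}.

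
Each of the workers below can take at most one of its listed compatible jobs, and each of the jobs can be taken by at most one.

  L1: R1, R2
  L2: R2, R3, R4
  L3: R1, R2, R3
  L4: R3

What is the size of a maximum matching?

Unit-capacity flow: source→left, listed edges, right→sink; max matching = max flow.
Augmenting path L1→R1 (+1); matched 1.
Augmenting path L2→R2 (+1); matched 2.
Augmenting path L3→R3 (+1); matched 3.
Augmenting path L4→R3→L3→R2→L2→R4 (+1); matched 4.
No augmenting path remains; maximum matching = 4.
König certificate: {L1, L2, L3, L4} is a vertex cover of size 4 (every listed pair touches it), so no matching can be larger.

4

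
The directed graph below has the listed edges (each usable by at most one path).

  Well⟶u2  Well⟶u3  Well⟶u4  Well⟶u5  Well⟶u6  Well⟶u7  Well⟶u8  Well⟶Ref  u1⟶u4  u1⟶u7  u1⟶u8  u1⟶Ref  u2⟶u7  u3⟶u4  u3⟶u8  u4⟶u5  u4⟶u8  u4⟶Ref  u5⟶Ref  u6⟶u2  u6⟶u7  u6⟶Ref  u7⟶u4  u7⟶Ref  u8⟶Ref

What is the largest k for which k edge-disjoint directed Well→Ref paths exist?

6

Assign every edge capacity 1; by Menger, the answer equals the max flow.
Path Well→Ref (+1); total 1.
Path Well→u4→Ref (+1); total 2.
Path Well→u5→Ref (+1); total 3.
Path Well→u6→Ref (+1); total 4.
Path Well→u7→Ref (+1); total 5.
Path Well→u8→Ref (+1); total 6.
No residual Well→Ref path; max flow = 6.
Certifying cut of size 6: {Well→Ref, Well→u6, u4→Ref, u5→Ref, u7→Ref, u8→Ref}.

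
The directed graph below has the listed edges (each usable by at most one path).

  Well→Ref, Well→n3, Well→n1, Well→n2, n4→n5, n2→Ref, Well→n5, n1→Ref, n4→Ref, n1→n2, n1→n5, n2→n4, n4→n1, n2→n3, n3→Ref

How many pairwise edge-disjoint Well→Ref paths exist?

Assign every edge capacity 1; by Menger, the answer equals the max flow.
Path Well→Ref (+1); total 1.
Path Well→n1→Ref (+1); total 2.
Path Well→n2→Ref (+1); total 3.
Path Well→n3→Ref (+1); total 4.
No residual Well→Ref path; max flow = 4.
Certifying cut of size 4: {Well→Ref, Well→n1, Well→n2, Well→n3}.

4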